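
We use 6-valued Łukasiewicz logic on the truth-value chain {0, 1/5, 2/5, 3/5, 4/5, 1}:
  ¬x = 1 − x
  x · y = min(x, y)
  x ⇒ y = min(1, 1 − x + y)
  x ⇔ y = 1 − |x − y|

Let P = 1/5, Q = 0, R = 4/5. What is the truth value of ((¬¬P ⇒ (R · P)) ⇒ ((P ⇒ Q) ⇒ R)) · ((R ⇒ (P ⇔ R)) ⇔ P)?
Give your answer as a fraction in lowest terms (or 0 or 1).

3/5

¬P = ¬1/5 = 4/5
¬¬P = ¬4/5 = 1/5
R · P = 4/5 · 1/5 = 1/5
¬¬P ⇒ (R · P) = 1/5 ⇒ 1/5 = 1
P ⇒ Q = 1/5 ⇒ 0 = 4/5
(P ⇒ Q) ⇒ R = 4/5 ⇒ 4/5 = 1
(¬¬P ⇒ (R · P)) ⇒ ((P ⇒ Q) ⇒ R) = 1 ⇒ 1 = 1
P ⇔ R = 1/5 ⇔ 4/5 = 2/5
R ⇒ (P ⇔ R) = 4/5 ⇒ 2/5 = 3/5
(R ⇒ (P ⇔ R)) ⇔ P = 3/5 ⇔ 1/5 = 3/5
((¬¬P ⇒ (R · P)) ⇒ ((P ⇒ Q) ⇒ R)) · ((R ⇒ (P ⇔ R)) ⇔ P) = 1 · 3/5 = 3/5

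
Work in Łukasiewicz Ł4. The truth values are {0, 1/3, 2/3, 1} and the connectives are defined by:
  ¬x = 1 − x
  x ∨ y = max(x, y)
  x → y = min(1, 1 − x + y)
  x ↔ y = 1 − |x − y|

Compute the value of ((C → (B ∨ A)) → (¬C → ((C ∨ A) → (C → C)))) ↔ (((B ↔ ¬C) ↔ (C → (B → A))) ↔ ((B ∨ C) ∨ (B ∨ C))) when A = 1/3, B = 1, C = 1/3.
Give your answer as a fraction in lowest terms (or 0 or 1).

B ∨ A = 1 ∨ 1/3 = 1
C → (B ∨ A) = 1/3 → 1 = 1
¬C = ¬1/3 = 2/3
C ∨ A = 1/3 ∨ 1/3 = 1/3
C → C = 1/3 → 1/3 = 1
(C ∨ A) → (C → C) = 1/3 → 1 = 1
¬C → ((C ∨ A) → (C → C)) = 2/3 → 1 = 1
(C → (B ∨ A)) → (¬C → ((C ∨ A) → (C → C))) = 1 → 1 = 1
¬C = ¬1/3 = 2/3
B ↔ ¬C = 1 ↔ 2/3 = 2/3
B → A = 1 → 1/3 = 1/3
C → (B → A) = 1/3 → 1/3 = 1
(B ↔ ¬C) ↔ (C → (B → A)) = 2/3 ↔ 1 = 2/3
B ∨ C = 1 ∨ 1/3 = 1
B ∨ C = 1 ∨ 1/3 = 1
(B ∨ C) ∨ (B ∨ C) = 1 ∨ 1 = 1
((B ↔ ¬C) ↔ (C → (B → A))) ↔ ((B ∨ C) ∨ (B ∨ C)) = 2/3 ↔ 1 = 2/3
((C → (B ∨ A)) → (¬C → ((C ∨ A) → (C → C)))) ↔ (((B ↔ ¬C) ↔ (C → (B → A))) ↔ ((B ∨ C) ∨ (B ∨ C))) = 1 ↔ 2/3 = 2/3

2/3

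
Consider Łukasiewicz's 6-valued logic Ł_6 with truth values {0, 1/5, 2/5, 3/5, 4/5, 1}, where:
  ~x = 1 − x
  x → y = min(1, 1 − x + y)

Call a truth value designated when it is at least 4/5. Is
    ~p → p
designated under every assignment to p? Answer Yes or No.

No

Counterexample: take p = 0.
~p = ~0 = 1
~p → p = 1 → 0 = 0
This gives 0, which is below 4/5.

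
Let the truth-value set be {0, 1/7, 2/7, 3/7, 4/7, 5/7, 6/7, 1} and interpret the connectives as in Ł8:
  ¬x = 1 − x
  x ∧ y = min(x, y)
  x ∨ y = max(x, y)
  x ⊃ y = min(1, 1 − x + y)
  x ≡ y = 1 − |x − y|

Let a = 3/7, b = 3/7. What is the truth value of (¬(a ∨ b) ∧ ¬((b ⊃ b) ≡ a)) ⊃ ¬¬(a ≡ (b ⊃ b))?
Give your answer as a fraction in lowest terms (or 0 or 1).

a ∨ b = 3/7 ∨ 3/7 = 3/7
¬(a ∨ b) = ¬3/7 = 4/7
b ⊃ b = 3/7 ⊃ 3/7 = 1
(b ⊃ b) ≡ a = 1 ≡ 3/7 = 3/7
¬((b ⊃ b) ≡ a) = ¬3/7 = 4/7
¬(a ∨ b) ∧ ¬((b ⊃ b) ≡ a) = 4/7 ∧ 4/7 = 4/7
b ⊃ b = 3/7 ⊃ 3/7 = 1
a ≡ (b ⊃ b) = 3/7 ≡ 1 = 3/7
¬(a ≡ (b ⊃ b)) = ¬3/7 = 4/7
¬¬(a ≡ (b ⊃ b)) = ¬4/7 = 3/7
(¬(a ∨ b) ∧ ¬((b ⊃ b) ≡ a)) ⊃ ¬¬(a ≡ (b ⊃ b)) = 4/7 ⊃ 3/7 = 6/7

6/7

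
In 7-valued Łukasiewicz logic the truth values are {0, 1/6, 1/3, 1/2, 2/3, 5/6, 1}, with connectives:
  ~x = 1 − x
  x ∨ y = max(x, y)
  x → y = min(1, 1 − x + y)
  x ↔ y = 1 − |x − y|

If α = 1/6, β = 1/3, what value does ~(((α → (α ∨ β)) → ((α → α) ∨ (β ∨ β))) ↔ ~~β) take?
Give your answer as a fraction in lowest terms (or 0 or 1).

2/3

α ∨ β = 1/6 ∨ 1/3 = 1/3
α → (α ∨ β) = 1/6 → 1/3 = 1
α → α = 1/6 → 1/6 = 1
β ∨ β = 1/3 ∨ 1/3 = 1/3
(α → α) ∨ (β ∨ β) = 1 ∨ 1/3 = 1
(α → (α ∨ β)) → ((α → α) ∨ (β ∨ β)) = 1 → 1 = 1
~β = ~1/3 = 2/3
~~β = ~2/3 = 1/3
((α → (α ∨ β)) → ((α → α) ∨ (β ∨ β))) ↔ ~~β = 1 ↔ 1/3 = 1/3
~(((α → (α ∨ β)) → ((α → α) ∨ (β ∨ β))) ↔ ~~β) = ~1/3 = 2/3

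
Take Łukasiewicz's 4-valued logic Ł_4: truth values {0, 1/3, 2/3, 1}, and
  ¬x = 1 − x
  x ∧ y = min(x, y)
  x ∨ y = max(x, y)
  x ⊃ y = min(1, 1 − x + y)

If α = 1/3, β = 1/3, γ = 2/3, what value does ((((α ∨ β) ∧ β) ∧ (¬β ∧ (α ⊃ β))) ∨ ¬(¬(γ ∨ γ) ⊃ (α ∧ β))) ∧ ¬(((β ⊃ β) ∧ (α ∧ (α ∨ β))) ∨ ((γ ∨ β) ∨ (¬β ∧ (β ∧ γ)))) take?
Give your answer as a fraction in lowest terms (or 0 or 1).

α ∨ β = 1/3 ∨ 1/3 = 1/3
(α ∨ β) ∧ β = 1/3 ∧ 1/3 = 1/3
¬β = ¬1/3 = 2/3
α ⊃ β = 1/3 ⊃ 1/3 = 1
¬β ∧ (α ⊃ β) = 2/3 ∧ 1 = 2/3
((α ∨ β) ∧ β) ∧ (¬β ∧ (α ⊃ β)) = 1/3 ∧ 2/3 = 1/3
γ ∨ γ = 2/3 ∨ 2/3 = 2/3
¬(γ ∨ γ) = ¬2/3 = 1/3
α ∧ β = 1/3 ∧ 1/3 = 1/3
¬(γ ∨ γ) ⊃ (α ∧ β) = 1/3 ⊃ 1/3 = 1
¬(¬(γ ∨ γ) ⊃ (α ∧ β)) = ¬1 = 0
(((α ∨ β) ∧ β) ∧ (¬β ∧ (α ⊃ β))) ∨ ¬(¬(γ ∨ γ) ⊃ (α ∧ β)) = 1/3 ∨ 0 = 1/3
β ⊃ β = 1/3 ⊃ 1/3 = 1
α ∨ β = 1/3 ∨ 1/3 = 1/3
α ∧ (α ∨ β) = 1/3 ∧ 1/3 = 1/3
(β ⊃ β) ∧ (α ∧ (α ∨ β)) = 1 ∧ 1/3 = 1/3
γ ∨ β = 2/3 ∨ 1/3 = 2/3
¬β = ¬1/3 = 2/3
β ∧ γ = 1/3 ∧ 2/3 = 1/3
¬β ∧ (β ∧ γ) = 2/3 ∧ 1/3 = 1/3
(γ ∨ β) ∨ (¬β ∧ (β ∧ γ)) = 2/3 ∨ 1/3 = 2/3
((β ⊃ β) ∧ (α ∧ (α ∨ β))) ∨ ((γ ∨ β) ∨ (¬β ∧ (β ∧ γ))) = 1/3 ∨ 2/3 = 2/3
¬(((β ⊃ β) ∧ (α ∧ (α ∨ β))) ∨ ((γ ∨ β) ∨ (¬β ∧ (β ∧ γ)))) = ¬2/3 = 1/3
((((α ∨ β) ∧ β) ∧ (¬β ∧ (α ⊃ β))) ∨ ¬(¬(γ ∨ γ) ⊃ (α ∧ β))) ∧ ¬(((β ⊃ β) ∧ (α ∧ (α ∨ β))) ∨ ((γ ∨ β) ∨ (¬β ∧ (β ∧ γ)))) = 1/3 ∧ 1/3 = 1/3

1/3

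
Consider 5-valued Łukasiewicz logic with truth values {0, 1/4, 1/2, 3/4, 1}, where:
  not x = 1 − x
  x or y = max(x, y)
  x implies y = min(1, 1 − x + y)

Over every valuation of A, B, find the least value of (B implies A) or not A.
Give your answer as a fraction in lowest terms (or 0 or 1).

Take A = 1/2, B = 1:
B implies A = 1 implies 1/2 = 1/2
not A = not 1/2 = 1/2
(B implies A) or not A = 1/2 or 1/2 = 1/2
No assignment yields a value below 1/2, so this is the minimum.

1/2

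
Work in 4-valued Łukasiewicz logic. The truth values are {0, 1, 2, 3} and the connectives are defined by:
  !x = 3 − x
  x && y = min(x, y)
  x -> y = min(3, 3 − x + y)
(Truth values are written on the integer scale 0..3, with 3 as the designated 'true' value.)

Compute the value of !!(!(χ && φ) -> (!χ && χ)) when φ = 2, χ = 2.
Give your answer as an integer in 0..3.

χ && φ = 2 && 2 = 2
!(χ && φ) = !2 = 1
!χ = !2 = 1
!χ && χ = 1 && 2 = 1
!(χ && φ) -> (!χ && χ) = 1 -> 1 = 3
!(!(χ && φ) -> (!χ && χ)) = !3 = 0
!!(!(χ && φ) -> (!χ && χ)) = !0 = 3

3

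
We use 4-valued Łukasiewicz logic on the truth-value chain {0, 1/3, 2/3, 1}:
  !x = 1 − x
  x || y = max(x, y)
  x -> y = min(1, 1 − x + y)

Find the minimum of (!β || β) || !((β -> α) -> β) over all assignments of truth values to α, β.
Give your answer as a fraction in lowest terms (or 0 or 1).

2/3

Take α = 0, β = 1/3:
!β = !1/3 = 2/3
!β || β = 2/3 || 1/3 = 2/3
β -> α = 1/3 -> 0 = 2/3
(β -> α) -> β = 2/3 -> 1/3 = 2/3
!((β -> α) -> β) = !2/3 = 1/3
(!β || β) || !((β -> α) -> β) = 2/3 || 1/3 = 2/3
No assignment yields a value below 2/3, so this is the minimum.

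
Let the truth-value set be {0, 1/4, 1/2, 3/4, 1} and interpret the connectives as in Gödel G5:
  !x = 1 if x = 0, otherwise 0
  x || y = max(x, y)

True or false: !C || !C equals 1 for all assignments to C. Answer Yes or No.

No

Counterexample: take C = 1/4.
!C = !1/4 = 0
!C || !C = 0 || 0 = 0
This gives 0 ≠ 1.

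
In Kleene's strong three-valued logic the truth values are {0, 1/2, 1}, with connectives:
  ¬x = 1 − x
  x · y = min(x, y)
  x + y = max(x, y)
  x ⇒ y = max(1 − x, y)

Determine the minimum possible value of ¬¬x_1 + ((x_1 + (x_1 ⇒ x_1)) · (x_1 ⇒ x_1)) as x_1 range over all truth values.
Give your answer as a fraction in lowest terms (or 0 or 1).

Take x_1 = 1/2:
¬x_1 = ¬1/2 = 1/2
¬¬x_1 = ¬1/2 = 1/2
x_1 ⇒ x_1 = 1/2 ⇒ 1/2 = 1/2
x_1 + (x_1 ⇒ x_1) = 1/2 + 1/2 = 1/2
x_1 ⇒ x_1 = 1/2 ⇒ 1/2 = 1/2
(x_1 + (x_1 ⇒ x_1)) · (x_1 ⇒ x_1) = 1/2 · 1/2 = 1/2
¬¬x_1 + ((x_1 + (x_1 ⇒ x_1)) · (x_1 ⇒ x_1)) = 1/2 + 1/2 = 1/2
No assignment yields a value below 1/2, so this is the minimum.

1/2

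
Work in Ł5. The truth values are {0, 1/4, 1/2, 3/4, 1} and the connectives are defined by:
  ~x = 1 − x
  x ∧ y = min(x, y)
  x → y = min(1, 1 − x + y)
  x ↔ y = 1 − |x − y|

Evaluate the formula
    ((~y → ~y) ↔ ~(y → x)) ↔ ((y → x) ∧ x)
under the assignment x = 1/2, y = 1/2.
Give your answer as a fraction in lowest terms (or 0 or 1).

~y = ~1/2 = 1/2
~y = ~1/2 = 1/2
~y → ~y = 1/2 → 1/2 = 1
y → x = 1/2 → 1/2 = 1
~(y → x) = ~1 = 0
(~y → ~y) ↔ ~(y → x) = 1 ↔ 0 = 0
y → x = 1/2 → 1/2 = 1
(y → x) ∧ x = 1 ∧ 1/2 = 1/2
((~y → ~y) ↔ ~(y → x)) ↔ ((y → x) ∧ x) = 0 ↔ 1/2 = 1/2

1/2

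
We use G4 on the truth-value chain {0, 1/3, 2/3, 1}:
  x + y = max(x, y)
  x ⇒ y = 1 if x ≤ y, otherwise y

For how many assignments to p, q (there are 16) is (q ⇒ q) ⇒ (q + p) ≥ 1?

p = 0, q = 0 ↦ 0  <
p = 0, q = 1/3 ↦ 1/3  <
p = 0, q = 2/3 ↦ 2/3  <
p = 0, q = 1 ↦ 1  ≥
p = 1/3, q = 0 ↦ 1/3  <
p = 1/3, q = 1/3 ↦ 1/3  <
p = 1/3, q = 2/3 ↦ 2/3  <
p = 1/3, q = 1 ↦ 1  ≥
p = 2/3, q = 0 ↦ 2/3  <
p = 2/3, q = 1/3 ↦ 2/3  <
p = 2/3, q = 2/3 ↦ 2/3  <
p = 2/3, q = 1 ↦ 1  ≥
p = 1, q = 0 ↦ 1  ≥
p = 1, q = 1/3 ↦ 1  ≥
p = 1, q = 2/3 ↦ 1  ≥
p = 1, q = 1 ↦ 1  ≥
So 7 of the 16 assignments meet the threshold.

7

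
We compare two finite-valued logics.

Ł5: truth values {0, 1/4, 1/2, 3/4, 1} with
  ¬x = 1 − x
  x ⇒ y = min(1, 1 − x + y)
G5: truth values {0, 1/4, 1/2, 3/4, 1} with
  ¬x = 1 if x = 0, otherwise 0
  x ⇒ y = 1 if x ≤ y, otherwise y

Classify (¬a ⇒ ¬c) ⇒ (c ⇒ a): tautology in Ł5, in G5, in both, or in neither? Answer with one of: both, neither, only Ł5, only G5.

only Ł5

In Ł5: every assignment gives 1 — tautology.
In G5: at a = 1/4, c = 1/2 the value is 1/4 — not a tautology.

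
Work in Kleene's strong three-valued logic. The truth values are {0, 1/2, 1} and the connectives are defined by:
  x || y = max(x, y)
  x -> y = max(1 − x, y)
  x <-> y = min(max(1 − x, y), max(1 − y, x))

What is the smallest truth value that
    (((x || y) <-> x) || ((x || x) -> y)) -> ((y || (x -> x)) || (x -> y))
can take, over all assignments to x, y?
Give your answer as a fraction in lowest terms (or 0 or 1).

Take x = 1/2, y = 0:
x || y = 1/2 || 0 = 1/2
(x || y) <-> x = 1/2 <-> 1/2 = 1/2
x || x = 1/2 || 1/2 = 1/2
(x || x) -> y = 1/2 -> 0 = 1/2
((x || y) <-> x) || ((x || x) -> y) = 1/2 || 1/2 = 1/2
x -> x = 1/2 -> 1/2 = 1/2
y || (x -> x) = 0 || 1/2 = 1/2
x -> y = 1/2 -> 0 = 1/2
(y || (x -> x)) || (x -> y) = 1/2 || 1/2 = 1/2
(((x || y) <-> x) || ((x || x) -> y)) -> ((y || (x -> x)) || (x -> y)) = 1/2 -> 1/2 = 1/2
No assignment yields a value below 1/2, so this is the minimum.

1/2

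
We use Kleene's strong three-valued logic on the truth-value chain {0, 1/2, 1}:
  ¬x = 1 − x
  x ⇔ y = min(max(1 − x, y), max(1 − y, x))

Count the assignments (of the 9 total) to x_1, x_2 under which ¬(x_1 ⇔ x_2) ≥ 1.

x_1 = 0, x_2 = 0 ↦ 0  <
x_1 = 0, x_2 = 1/2 ↦ 1/2  <
x_1 = 0, x_2 = 1 ↦ 1  ≥
x_1 = 1/2, x_2 = 0 ↦ 1/2  <
x_1 = 1/2, x_2 = 1/2 ↦ 1/2  <
x_1 = 1/2, x_2 = 1 ↦ 1/2  <
x_1 = 1, x_2 = 0 ↦ 1  ≥
x_1 = 1, x_2 = 1/2 ↦ 1/2  <
x_1 = 1, x_2 = 1 ↦ 0  <
So 2 of the 9 assignments meet the threshold.

2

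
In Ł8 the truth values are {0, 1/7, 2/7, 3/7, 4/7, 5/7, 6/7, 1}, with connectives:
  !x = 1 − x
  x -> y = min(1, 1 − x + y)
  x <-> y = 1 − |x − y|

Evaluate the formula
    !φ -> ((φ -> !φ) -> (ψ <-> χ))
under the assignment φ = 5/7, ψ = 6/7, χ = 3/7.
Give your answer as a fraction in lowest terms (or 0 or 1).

!φ = !5/7 = 2/7
!φ = !5/7 = 2/7
φ -> !φ = 5/7 -> 2/7 = 4/7
ψ <-> χ = 6/7 <-> 3/7 = 4/7
(φ -> !φ) -> (ψ <-> χ) = 4/7 -> 4/7 = 1
!φ -> ((φ -> !φ) -> (ψ <-> χ)) = 2/7 -> 1 = 1

1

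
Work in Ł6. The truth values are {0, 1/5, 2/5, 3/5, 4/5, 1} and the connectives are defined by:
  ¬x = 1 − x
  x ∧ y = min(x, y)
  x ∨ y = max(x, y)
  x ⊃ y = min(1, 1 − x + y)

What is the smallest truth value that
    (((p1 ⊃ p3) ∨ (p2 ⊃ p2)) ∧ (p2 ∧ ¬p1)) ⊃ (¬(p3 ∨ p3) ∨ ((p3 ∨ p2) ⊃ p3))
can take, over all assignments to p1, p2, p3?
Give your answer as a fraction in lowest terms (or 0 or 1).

3/5

Take p1 = 0, p2 = 1, p3 = 2/5:
p1 ⊃ p3 = 0 ⊃ 2/5 = 1
p2 ⊃ p2 = 1 ⊃ 1 = 1
(p1 ⊃ p3) ∨ (p2 ⊃ p2) = 1 ∨ 1 = 1
¬p1 = ¬0 = 1
p2 ∧ ¬p1 = 1 ∧ 1 = 1
((p1 ⊃ p3) ∨ (p2 ⊃ p2)) ∧ (p2 ∧ ¬p1) = 1 ∧ 1 = 1
p3 ∨ p3 = 2/5 ∨ 2/5 = 2/5
¬(p3 ∨ p3) = ¬2/5 = 3/5
p3 ∨ p2 = 2/5 ∨ 1 = 1
(p3 ∨ p2) ⊃ p3 = 1 ⊃ 2/5 = 2/5
¬(p3 ∨ p3) ∨ ((p3 ∨ p2) ⊃ p3) = 3/5 ∨ 2/5 = 3/5
(((p1 ⊃ p3) ∨ (p2 ⊃ p2)) ∧ (p2 ∧ ¬p1)) ⊃ (¬(p3 ∨ p3) ∨ ((p3 ∨ p2) ⊃ p3)) = 1 ⊃ 3/5 = 3/5
No assignment yields a value below 3/5, so this is the minimum.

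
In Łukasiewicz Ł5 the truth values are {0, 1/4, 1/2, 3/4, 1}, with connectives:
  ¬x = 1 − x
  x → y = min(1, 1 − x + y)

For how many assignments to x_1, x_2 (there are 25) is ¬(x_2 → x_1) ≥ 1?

value 1: 1 assignment (counts)
value 3/4: 2 assignments
value 1/2: 3 assignments
value 1/4: 4 assignments
value 0: 15 assignments
So 1 of the 25 assignments meets the threshold.

1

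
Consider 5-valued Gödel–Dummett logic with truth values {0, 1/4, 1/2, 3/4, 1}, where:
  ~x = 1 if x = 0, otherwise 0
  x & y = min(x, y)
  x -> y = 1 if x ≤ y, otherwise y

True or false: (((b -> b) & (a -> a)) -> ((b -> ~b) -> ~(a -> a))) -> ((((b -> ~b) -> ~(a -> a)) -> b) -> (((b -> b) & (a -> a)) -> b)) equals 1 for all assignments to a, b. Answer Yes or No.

At a = 1/4, b = 0, for instance:
b -> b = 0 -> 0 = 1
a -> a = 1/4 -> 1/4 = 1
(b -> b) & (a -> a) = 1 & 1 = 1
~b = ~0 = 1
b -> ~b = 0 -> 1 = 1
a -> a = 1/4 -> 1/4 = 1
~(a -> a) = ~1 = 0
(b -> ~b) -> ~(a -> a) = 1 -> 0 = 0
((b -> b) & (a -> a)) -> ((b -> ~b) -> ~(a -> a)) = 1 -> 0 = 0
((b -> ~b) -> ~(a -> a)) -> b = 0 -> 0 = 1
((b -> b) & (a -> a)) -> b = 1 -> 0 = 0
(((b -> ~b) -> ~(a -> a)) -> b) -> (((b -> b) & (a -> a)) -> b) = 1 -> 0 = 0
(((b -> b) & (a -> a)) -> ((b -> ~b) -> ~(a -> a))) -> ((((b -> ~b) -> ~(a -> a)) -> b) -> (((b -> b) & (a -> a)) -> b)) = 0 -> 0 = 1
and checking the remaining 24 assignments likewise gives ≥ 1 in every case.

Yes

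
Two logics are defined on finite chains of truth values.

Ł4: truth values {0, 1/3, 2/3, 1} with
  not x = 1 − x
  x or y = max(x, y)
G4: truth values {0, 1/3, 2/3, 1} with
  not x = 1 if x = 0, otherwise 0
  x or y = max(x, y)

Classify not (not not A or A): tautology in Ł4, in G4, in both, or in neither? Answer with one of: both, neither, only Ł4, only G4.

neither

In Ł4: at A = 1/3 the value is 2/3 — not a tautology.
In G4: at A = 1/3 the value is 0 — not a tautology.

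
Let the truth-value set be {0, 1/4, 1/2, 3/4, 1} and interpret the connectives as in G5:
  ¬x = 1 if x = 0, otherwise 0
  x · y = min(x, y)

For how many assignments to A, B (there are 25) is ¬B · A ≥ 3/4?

2

value 1: 1 assignment (counts)
value 3/4: 1 assignment (counts)
value 1/2: 1 assignment
value 1/4: 1 assignment
value 0: 21 assignments
So 2 of the 25 assignments meet the threshold.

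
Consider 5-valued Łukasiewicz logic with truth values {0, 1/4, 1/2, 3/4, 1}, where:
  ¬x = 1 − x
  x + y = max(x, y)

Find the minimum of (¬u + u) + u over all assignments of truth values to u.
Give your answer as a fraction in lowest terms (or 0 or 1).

1/2

Take u = 1/2:
¬u = ¬1/2 = 1/2
¬u + u = 1/2 + 1/2 = 1/2
(¬u + u) + u = 1/2 + 1/2 = 1/2
No assignment yields a value below 1/2, so this is the minimum.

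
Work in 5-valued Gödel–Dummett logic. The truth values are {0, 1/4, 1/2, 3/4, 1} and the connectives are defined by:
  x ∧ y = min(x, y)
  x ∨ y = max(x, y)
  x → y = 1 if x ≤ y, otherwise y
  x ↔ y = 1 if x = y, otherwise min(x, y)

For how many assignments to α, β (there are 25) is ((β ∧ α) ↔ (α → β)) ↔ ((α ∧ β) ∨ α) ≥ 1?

value 1: 19 assignments (counts)
value 3/4: 3 assignments
value 1/2: 2 assignments
value 1/4: 1 assignment
So 19 of the 25 assignments meet the threshold.

19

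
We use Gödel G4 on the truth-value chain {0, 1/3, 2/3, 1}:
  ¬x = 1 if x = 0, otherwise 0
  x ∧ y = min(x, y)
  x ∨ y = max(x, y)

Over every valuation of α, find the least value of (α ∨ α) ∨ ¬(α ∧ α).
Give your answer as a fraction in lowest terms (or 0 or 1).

Take α = 1/3:
α ∨ α = 1/3 ∨ 1/3 = 1/3
α ∧ α = 1/3 ∧ 1/3 = 1/3
¬(α ∧ α) = ¬1/3 = 0
(α ∨ α) ∨ ¬(α ∧ α) = 1/3 ∨ 0 = 1/3
No assignment yields a value below 1/3, so this is the minimum.

1/3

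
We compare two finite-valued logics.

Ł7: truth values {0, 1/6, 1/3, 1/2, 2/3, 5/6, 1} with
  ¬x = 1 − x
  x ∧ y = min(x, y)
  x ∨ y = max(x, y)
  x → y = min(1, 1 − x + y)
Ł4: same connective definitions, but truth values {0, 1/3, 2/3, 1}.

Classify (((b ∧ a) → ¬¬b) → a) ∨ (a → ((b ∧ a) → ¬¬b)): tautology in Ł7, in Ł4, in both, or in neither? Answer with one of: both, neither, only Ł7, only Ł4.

both

In Ł7: every assignment gives 1 — tautology.
In Ł4: every assignment gives 1 — tautology.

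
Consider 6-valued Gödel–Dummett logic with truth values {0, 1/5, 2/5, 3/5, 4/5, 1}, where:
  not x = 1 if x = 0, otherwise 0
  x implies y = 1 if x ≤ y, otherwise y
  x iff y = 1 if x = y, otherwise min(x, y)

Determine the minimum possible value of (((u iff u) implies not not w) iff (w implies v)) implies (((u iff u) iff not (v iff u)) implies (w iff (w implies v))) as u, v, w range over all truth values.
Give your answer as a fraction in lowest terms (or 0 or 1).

1/5

Take u = 0, v = 1/5, w = 1/5:
u iff u = 0 iff 0 = 1
not w = not 1/5 = 0
not not w = not 0 = 1
(u iff u) implies not not w = 1 implies 1 = 1
w implies v = 1/5 implies 1/5 = 1
((u iff u) implies not not w) iff (w implies v) = 1 iff 1 = 1
u iff u = 0 iff 0 = 1
v iff u = 1/5 iff 0 = 0
not (v iff u) = not 0 = 1
(u iff u) iff not (v iff u) = 1 iff 1 = 1
w implies v = 1/5 implies 1/5 = 1
w iff (w implies v) = 1/5 iff 1 = 1/5
((u iff u) iff not (v iff u)) implies (w iff (w implies v)) = 1 implies 1/5 = 1/5
(((u iff u) implies not not w) iff (w implies v)) implies (((u iff u) iff not (v iff u)) implies (w iff (w implies v))) = 1 implies 1/5 = 1/5
No assignment yields a value below 1/5, so this is the minimum.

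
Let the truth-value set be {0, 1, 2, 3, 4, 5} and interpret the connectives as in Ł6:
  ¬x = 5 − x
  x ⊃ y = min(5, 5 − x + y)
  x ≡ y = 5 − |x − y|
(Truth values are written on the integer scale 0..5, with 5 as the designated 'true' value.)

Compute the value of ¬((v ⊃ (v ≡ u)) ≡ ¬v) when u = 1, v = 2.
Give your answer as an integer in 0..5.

v ≡ u = 2 ≡ 1 = 4
v ⊃ (v ≡ u) = 2 ⊃ 4 = 5
¬v = ¬2 = 3
(v ⊃ (v ≡ u)) ≡ ¬v = 5 ≡ 3 = 3
¬((v ⊃ (v ≡ u)) ≡ ¬v) = ¬3 = 2

2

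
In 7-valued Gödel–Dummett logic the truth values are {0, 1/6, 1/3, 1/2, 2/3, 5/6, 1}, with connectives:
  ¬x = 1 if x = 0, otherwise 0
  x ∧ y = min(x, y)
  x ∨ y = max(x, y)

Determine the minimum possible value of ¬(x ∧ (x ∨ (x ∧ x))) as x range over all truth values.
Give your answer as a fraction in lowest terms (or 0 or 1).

0

Take x = 1/6:
x ∧ x = 1/6 ∧ 1/6 = 1/6
x ∨ (x ∧ x) = 1/6 ∨ 1/6 = 1/6
x ∧ (x ∨ (x ∧ x)) = 1/6 ∧ 1/6 = 1/6
¬(x ∧ (x ∨ (x ∧ x))) = ¬1/6 = 0
No assignment yields a value below 0, so this is the minimum.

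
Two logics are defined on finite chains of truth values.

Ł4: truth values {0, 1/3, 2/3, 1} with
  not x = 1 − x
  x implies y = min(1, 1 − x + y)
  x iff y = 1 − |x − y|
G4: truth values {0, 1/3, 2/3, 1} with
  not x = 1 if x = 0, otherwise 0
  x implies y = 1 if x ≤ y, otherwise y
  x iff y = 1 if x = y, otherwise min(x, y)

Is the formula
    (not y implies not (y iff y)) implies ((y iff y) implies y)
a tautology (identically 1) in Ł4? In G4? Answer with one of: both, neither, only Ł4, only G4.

In Ł4: every assignment gives 1 — tautology.
In G4: at y = 1/3 the value is 1/3 — not a tautology.

only Ł4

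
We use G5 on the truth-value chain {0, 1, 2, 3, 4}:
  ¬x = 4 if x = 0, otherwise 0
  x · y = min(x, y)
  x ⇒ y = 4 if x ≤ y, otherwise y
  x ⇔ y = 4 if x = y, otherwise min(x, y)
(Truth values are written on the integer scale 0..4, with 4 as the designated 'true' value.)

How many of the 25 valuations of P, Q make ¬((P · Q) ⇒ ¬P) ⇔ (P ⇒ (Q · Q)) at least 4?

14

value 4: 14 assignments (counts)
value 3: 1 assignment
value 2: 2 assignments
value 1: 3 assignments
value 0: 5 assignments
So 14 of the 25 assignments meet the threshold.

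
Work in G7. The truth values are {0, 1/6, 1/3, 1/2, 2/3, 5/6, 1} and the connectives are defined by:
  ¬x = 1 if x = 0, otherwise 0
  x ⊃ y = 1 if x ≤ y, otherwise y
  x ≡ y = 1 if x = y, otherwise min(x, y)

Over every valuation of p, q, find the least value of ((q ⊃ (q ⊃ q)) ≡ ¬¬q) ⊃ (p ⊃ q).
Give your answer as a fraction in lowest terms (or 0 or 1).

1/6

Take p = 1/3, q = 1/6:
q ⊃ q = 1/6 ⊃ 1/6 = 1
q ⊃ (q ⊃ q) = 1/6 ⊃ 1 = 1
¬q = ¬1/6 = 0
¬¬q = ¬0 = 1
(q ⊃ (q ⊃ q)) ≡ ¬¬q = 1 ≡ 1 = 1
p ⊃ q = 1/3 ⊃ 1/6 = 1/6
((q ⊃ (q ⊃ q)) ≡ ¬¬q) ⊃ (p ⊃ q) = 1 ⊃ 1/6 = 1/6
No assignment yields a value below 1/6, so this is the minimum.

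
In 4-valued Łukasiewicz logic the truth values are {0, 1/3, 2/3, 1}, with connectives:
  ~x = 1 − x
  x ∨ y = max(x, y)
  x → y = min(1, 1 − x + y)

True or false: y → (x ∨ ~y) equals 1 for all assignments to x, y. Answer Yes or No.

Counterexample: take x = 0, y = 2/3.
~y = ~2/3 = 1/3
x ∨ ~y = 0 ∨ 1/3 = 1/3
y → (x ∨ ~y) = 2/3 → 1/3 = 2/3
This gives 2/3 ≠ 1.

No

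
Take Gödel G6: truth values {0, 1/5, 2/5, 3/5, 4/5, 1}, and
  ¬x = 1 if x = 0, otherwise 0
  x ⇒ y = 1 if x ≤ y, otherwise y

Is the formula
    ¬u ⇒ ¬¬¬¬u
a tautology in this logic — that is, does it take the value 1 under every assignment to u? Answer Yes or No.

Counterexample: take u = 0.
¬u = ¬0 = 1
¬u = ¬0 = 1
¬¬u = ¬1 = 0
¬¬¬u = ¬0 = 1
¬¬¬¬u = ¬1 = 0
¬u ⇒ ¬¬¬¬u = 1 ⇒ 0 = 0
This gives 0 ≠ 1.

No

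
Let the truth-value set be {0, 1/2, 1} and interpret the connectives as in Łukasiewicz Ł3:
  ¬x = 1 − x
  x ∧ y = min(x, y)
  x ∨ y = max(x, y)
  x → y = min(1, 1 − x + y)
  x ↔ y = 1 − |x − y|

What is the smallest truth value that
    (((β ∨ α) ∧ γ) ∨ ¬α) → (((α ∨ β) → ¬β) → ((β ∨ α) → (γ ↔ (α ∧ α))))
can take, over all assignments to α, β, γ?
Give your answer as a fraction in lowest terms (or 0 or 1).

Take α = 0, β = 1/2, γ = 1:
β ∨ α = 1/2 ∨ 0 = 1/2
(β ∨ α) ∧ γ = 1/2 ∧ 1 = 1/2
¬α = ¬0 = 1
((β ∨ α) ∧ γ) ∨ ¬α = 1/2 ∨ 1 = 1
α ∨ β = 0 ∨ 1/2 = 1/2
¬β = ¬1/2 = 1/2
(α ∨ β) → ¬β = 1/2 → 1/2 = 1
β ∨ α = 1/2 ∨ 0 = 1/2
α ∧ α = 0 ∧ 0 = 0
γ ↔ (α ∧ α) = 1 ↔ 0 = 0
(β ∨ α) → (γ ↔ (α ∧ α)) = 1/2 → 0 = 1/2
((α ∨ β) → ¬β) → ((β ∨ α) → (γ ↔ (α ∧ α))) = 1 → 1/2 = 1/2
(((β ∨ α) ∧ γ) ∨ ¬α) → (((α ∨ β) → ¬β) → ((β ∨ α) → (γ ↔ (α ∧ α)))) = 1 → 1/2 = 1/2
No assignment yields a value below 1/2, so this is the minimum.

1/2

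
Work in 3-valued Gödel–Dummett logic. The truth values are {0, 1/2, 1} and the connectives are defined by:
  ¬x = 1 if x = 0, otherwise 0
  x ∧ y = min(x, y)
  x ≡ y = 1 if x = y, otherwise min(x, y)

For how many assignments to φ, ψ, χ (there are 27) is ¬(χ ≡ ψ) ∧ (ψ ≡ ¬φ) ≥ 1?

5

value 1: 5 assignments (counts)
value 1/2: 1 assignment
value 0: 21 assignments
So 5 of the 27 assignments meet the threshold.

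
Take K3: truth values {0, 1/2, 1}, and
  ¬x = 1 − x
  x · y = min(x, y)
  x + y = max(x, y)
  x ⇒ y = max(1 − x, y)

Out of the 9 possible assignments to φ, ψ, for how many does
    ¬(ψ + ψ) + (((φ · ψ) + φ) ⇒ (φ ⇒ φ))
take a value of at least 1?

φ = 0, ψ = 0 ↦ 1  ≥
φ = 0, ψ = 1/2 ↦ 1  ≥
φ = 0, ψ = 1 ↦ 1  ≥
φ = 1/2, ψ = 0 ↦ 1  ≥
φ = 1/2, ψ = 1/2 ↦ 1/2  <
φ = 1/2, ψ = 1 ↦ 1/2  <
φ = 1, ψ = 0 ↦ 1  ≥
φ = 1, ψ = 1/2 ↦ 1  ≥
φ = 1, ψ = 1 ↦ 1  ≥
So 7 of the 9 assignments meet the threshold.

7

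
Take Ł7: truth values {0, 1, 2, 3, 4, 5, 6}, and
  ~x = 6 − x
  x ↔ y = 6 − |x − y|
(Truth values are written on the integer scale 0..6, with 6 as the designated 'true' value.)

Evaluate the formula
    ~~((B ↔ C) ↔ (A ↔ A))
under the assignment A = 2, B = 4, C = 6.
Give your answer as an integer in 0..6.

4

B ↔ C = 4 ↔ 6 = 4
A ↔ A = 2 ↔ 2 = 6
(B ↔ C) ↔ (A ↔ A) = 4 ↔ 6 = 4
~((B ↔ C) ↔ (A ↔ A)) = ~4 = 2
~~((B ↔ C) ↔ (A ↔ A)) = ~2 = 4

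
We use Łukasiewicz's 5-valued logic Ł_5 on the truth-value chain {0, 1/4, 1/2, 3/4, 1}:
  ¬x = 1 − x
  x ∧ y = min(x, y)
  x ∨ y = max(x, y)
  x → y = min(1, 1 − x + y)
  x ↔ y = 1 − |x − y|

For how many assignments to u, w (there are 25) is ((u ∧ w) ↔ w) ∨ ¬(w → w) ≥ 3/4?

19

value 1: 15 assignments (counts)
value 3/4: 4 assignments (counts)
value 1/2: 3 assignments
value 1/4: 2 assignments
value 0: 1 assignment
So 19 of the 25 assignments meet the threshold.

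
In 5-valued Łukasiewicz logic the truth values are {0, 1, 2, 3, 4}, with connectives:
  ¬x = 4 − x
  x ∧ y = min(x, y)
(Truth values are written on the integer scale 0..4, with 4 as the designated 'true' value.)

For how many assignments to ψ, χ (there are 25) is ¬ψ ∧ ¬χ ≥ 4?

value 4: 1 assignment (counts)
value 3: 3 assignments
value 2: 5 assignments
value 1: 7 assignments
value 0: 9 assignments
So 1 of the 25 assignments meets the threshold.

1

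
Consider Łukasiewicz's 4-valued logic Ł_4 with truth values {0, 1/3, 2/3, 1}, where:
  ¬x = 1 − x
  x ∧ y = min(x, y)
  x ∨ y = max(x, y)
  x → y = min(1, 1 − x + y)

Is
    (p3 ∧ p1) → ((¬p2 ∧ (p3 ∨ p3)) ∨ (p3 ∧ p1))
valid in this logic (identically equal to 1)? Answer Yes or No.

Yes

At p1 = 1/3, p2 = 0, p3 = 1, for instance:
p3 ∧ p1 = 1 ∧ 1/3 = 1/3
¬p2 = ¬0 = 1
p3 ∨ p3 = 1 ∨ 1 = 1
¬p2 ∧ (p3 ∨ p3) = 1 ∧ 1 = 1
(¬p2 ∧ (p3 ∨ p3)) ∨ (p3 ∧ p1) = 1 ∨ 1/3 = 1
(p3 ∧ p1) → ((¬p2 ∧ (p3 ∨ p3)) ∨ (p3 ∧ p1)) = 1/3 → 1 = 1
and checking the remaining 63 assignments likewise gives ≥ 1 in every case.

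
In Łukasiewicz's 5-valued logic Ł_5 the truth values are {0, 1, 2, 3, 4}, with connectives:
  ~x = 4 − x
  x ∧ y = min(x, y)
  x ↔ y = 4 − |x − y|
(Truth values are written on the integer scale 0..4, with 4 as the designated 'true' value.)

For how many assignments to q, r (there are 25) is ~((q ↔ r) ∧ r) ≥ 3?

13

value 4: 6 assignments (counts)
value 3: 7 assignments (counts)
value 2: 7 assignments
value 1: 4 assignments
value 0: 1 assignment
So 13 of the 25 assignments meet the threshold.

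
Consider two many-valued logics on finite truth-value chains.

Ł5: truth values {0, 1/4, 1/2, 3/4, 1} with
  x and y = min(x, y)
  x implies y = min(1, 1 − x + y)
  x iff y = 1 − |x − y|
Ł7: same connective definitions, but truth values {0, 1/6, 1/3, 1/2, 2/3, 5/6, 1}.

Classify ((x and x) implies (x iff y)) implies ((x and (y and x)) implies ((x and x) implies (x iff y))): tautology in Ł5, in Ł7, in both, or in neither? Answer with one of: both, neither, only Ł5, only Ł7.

both

In Ł5: every assignment gives 1 — tautology.
In Ł7: every assignment gives 1 — tautology.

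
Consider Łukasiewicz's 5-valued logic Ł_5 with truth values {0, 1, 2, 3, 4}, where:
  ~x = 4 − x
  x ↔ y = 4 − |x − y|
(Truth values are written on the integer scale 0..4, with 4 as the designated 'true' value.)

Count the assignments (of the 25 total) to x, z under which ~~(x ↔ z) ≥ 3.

13

value 4: 5 assignments (counts)
value 3: 8 assignments (counts)
value 2: 6 assignments
value 1: 4 assignments
value 0: 2 assignments
So 13 of the 25 assignments meet the threshold.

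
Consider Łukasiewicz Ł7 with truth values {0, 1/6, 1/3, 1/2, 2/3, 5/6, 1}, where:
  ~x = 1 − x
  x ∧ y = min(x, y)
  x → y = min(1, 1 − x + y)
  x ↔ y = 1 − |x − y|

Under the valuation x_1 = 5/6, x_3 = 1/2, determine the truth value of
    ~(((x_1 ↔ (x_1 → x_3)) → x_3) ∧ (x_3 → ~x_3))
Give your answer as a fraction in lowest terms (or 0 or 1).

x_1 → x_3 = 5/6 → 1/2 = 2/3
x_1 ↔ (x_1 → x_3) = 5/6 ↔ 2/3 = 5/6
(x_1 ↔ (x_1 → x_3)) → x_3 = 5/6 → 1/2 = 2/3
~x_3 = ~1/2 = 1/2
x_3 → ~x_3 = 1/2 → 1/2 = 1
((x_1 ↔ (x_1 → x_3)) → x_3) ∧ (x_3 → ~x_3) = 2/3 ∧ 1 = 2/3
~(((x_1 ↔ (x_1 → x_3)) → x_3) ∧ (x_3 → ~x_3)) = ~2/3 = 1/3

1/3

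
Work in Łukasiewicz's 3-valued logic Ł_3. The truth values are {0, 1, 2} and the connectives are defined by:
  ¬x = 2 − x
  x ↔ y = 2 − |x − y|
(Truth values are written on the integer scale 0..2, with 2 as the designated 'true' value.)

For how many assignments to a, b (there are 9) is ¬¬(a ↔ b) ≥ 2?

3

a = 0, b = 0 ↦ 2  ≥
a = 0, b = 1 ↦ 1  <
a = 0, b = 2 ↦ 0  <
a = 1, b = 0 ↦ 1  <
a = 1, b = 1 ↦ 2  ≥
a = 1, b = 2 ↦ 1  <
a = 2, b = 0 ↦ 0  <
a = 2, b = 1 ↦ 1  <
a = 2, b = 2 ↦ 2  ≥
So 3 of the 9 assignments meet the threshold.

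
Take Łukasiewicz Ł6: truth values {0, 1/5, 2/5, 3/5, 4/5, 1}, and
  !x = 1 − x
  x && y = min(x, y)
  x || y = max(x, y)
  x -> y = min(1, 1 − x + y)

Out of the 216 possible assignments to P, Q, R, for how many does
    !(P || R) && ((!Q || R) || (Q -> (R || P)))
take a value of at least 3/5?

40

value 1: 1 assignment (counts)
value 4/5: 10 assignments (counts)
value 3/5: 29 assignments (counts)
value 2/5: 51 assignments
value 1/5: 58 assignments
value 0: 67 assignments
So 40 of the 216 assignments meet the threshold.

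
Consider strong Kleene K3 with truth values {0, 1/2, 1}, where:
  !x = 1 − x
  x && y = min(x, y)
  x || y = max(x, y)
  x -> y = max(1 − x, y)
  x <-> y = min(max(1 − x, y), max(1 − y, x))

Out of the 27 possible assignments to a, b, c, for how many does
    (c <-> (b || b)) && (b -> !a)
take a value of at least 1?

value 1: 4 assignments (counts)
value 1/2: 15 assignments
value 0: 8 assignments
So 4 of the 27 assignments meet the threshold.

4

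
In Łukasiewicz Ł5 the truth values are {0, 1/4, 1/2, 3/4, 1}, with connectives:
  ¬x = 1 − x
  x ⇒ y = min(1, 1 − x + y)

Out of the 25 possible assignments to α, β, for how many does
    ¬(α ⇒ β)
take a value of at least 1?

1

value 1: 1 assignment (counts)
value 3/4: 2 assignments
value 1/2: 3 assignments
value 1/4: 4 assignments
value 0: 15 assignments
So 1 of the 25 assignments meets the threshold.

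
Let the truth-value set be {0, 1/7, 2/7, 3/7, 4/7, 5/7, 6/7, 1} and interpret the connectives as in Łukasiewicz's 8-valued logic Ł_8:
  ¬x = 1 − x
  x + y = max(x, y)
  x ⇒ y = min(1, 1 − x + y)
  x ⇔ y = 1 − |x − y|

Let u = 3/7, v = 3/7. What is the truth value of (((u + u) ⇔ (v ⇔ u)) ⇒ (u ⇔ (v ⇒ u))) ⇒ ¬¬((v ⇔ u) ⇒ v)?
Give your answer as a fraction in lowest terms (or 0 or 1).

u + u = 3/7 + 3/7 = 3/7
v ⇔ u = 3/7 ⇔ 3/7 = 1
(u + u) ⇔ (v ⇔ u) = 3/7 ⇔ 1 = 3/7
v ⇒ u = 3/7 ⇒ 3/7 = 1
u ⇔ (v ⇒ u) = 3/7 ⇔ 1 = 3/7
((u + u) ⇔ (v ⇔ u)) ⇒ (u ⇔ (v ⇒ u)) = 3/7 ⇒ 3/7 = 1
v ⇔ u = 3/7 ⇔ 3/7 = 1
(v ⇔ u) ⇒ v = 1 ⇒ 3/7 = 3/7
¬((v ⇔ u) ⇒ v) = ¬3/7 = 4/7
¬¬((v ⇔ u) ⇒ v) = ¬4/7 = 3/7
(((u + u) ⇔ (v ⇔ u)) ⇒ (u ⇔ (v ⇒ u))) ⇒ ¬¬((v ⇔ u) ⇒ v) = 1 ⇒ 3/7 = 3/7

3/7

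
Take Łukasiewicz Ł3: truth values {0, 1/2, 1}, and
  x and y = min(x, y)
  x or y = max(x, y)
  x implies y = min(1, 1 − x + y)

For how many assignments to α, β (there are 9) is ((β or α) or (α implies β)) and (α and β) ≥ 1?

1

α = 0, β = 0 ↦ 0  <
α = 0, β = 1/2 ↦ 0  <
α = 0, β = 1 ↦ 0  <
α = 1/2, β = 0 ↦ 0  <
α = 1/2, β = 1/2 ↦ 1/2  <
α = 1/2, β = 1 ↦ 1/2  <
α = 1, β = 0 ↦ 0  <
α = 1, β = 1/2 ↦ 1/2  <
α = 1, β = 1 ↦ 1  ≥
So 1 of the 9 assignments meets the threshold.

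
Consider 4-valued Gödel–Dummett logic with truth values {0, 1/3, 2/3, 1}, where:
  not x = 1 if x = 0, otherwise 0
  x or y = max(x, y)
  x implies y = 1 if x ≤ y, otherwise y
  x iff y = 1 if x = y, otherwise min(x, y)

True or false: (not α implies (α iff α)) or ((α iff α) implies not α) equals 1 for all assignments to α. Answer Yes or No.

α = 0 ↦ 1
α = 1/3 ↦ 1
α = 2/3 ↦ 1
α = 1 ↦ 1
Every assignment gives a value ≥ 1.

Yes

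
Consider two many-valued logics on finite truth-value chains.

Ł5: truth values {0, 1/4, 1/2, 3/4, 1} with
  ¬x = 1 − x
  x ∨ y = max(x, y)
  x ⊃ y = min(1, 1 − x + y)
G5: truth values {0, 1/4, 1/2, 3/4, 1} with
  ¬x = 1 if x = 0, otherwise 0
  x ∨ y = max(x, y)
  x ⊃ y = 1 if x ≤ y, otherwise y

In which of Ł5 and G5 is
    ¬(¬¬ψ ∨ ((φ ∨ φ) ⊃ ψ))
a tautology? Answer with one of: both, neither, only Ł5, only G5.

In Ł5: at φ = 0, ψ = 0 the value is 0 — not a tautology.
In G5: at φ = 0, ψ = 0 the value is 0 — not a tautology.

neither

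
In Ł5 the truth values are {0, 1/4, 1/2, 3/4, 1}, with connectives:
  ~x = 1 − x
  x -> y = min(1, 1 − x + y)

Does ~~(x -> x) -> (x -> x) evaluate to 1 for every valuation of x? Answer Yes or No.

Yes

x = 0 ↦ 1
x = 1/4 ↦ 1
x = 1/2 ↦ 1
x = 3/4 ↦ 1
x = 1 ↦ 1
Every assignment gives a value ≥ 1.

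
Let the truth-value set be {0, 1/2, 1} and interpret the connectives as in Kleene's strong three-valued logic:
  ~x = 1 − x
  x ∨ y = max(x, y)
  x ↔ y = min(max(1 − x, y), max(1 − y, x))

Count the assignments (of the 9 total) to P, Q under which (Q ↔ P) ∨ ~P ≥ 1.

P = 0, Q = 0 ↦ 1  ≥
P = 0, Q = 1/2 ↦ 1  ≥
P = 0, Q = 1 ↦ 1  ≥
P = 1/2, Q = 0 ↦ 1/2  <
P = 1/2, Q = 1/2 ↦ 1/2  <
P = 1/2, Q = 1 ↦ 1/2  <
P = 1, Q = 0 ↦ 0  <
P = 1, Q = 1/2 ↦ 1/2  <
P = 1, Q = 1 ↦ 1  ≥
So 4 of the 9 assignments meet the threshold.

4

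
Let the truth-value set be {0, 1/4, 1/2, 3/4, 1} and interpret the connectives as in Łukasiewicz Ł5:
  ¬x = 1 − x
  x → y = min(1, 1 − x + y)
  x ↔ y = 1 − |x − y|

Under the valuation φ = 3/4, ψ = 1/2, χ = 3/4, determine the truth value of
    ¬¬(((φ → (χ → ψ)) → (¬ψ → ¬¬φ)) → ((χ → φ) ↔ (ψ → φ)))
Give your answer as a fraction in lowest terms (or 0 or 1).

1

χ → ψ = 3/4 → 1/2 = 3/4
φ → (χ → ψ) = 3/4 → 3/4 = 1
¬ψ = ¬1/2 = 1/2
¬φ = ¬3/4 = 1/4
¬¬φ = ¬1/4 = 3/4
¬ψ → ¬¬φ = 1/2 → 3/4 = 1
(φ → (χ → ψ)) → (¬ψ → ¬¬φ) = 1 → 1 = 1
χ → φ = 3/4 → 3/4 = 1
ψ → φ = 1/2 → 3/4 = 1
(χ → φ) ↔ (ψ → φ) = 1 ↔ 1 = 1
((φ → (χ → ψ)) → (¬ψ → ¬¬φ)) → ((χ → φ) ↔ (ψ → φ)) = 1 → 1 = 1
¬(((φ → (χ → ψ)) → (¬ψ → ¬¬φ)) → ((χ → φ) ↔ (ψ → φ))) = ¬1 = 0
¬¬(((φ → (χ → ψ)) → (¬ψ → ¬¬φ)) → ((χ → φ) ↔ (ψ → φ))) = ¬0 = 1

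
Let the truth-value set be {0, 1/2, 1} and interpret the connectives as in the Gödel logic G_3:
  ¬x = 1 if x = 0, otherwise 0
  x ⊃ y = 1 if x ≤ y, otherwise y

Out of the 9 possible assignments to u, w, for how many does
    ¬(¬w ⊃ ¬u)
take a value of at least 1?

2

u = 0, w = 0 ↦ 0  <
u = 0, w = 1/2 ↦ 0  <
u = 0, w = 1 ↦ 0  <
u = 1/2, w = 0 ↦ 1  ≥
u = 1/2, w = 1/2 ↦ 0  <
u = 1/2, w = 1 ↦ 0  <
u = 1, w = 0 ↦ 1  ≥
u = 1, w = 1/2 ↦ 0  <
u = 1, w = 1 ↦ 0  <
So 2 of the 9 assignments meet the threshold.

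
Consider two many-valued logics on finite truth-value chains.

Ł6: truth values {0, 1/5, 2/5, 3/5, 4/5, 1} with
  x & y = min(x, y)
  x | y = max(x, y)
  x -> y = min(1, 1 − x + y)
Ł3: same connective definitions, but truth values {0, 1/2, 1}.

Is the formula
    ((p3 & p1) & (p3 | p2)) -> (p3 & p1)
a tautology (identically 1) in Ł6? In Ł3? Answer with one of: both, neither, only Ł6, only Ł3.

both

In Ł6: every assignment gives 1 — tautology.
In Ł3: every assignment gives 1 — tautology.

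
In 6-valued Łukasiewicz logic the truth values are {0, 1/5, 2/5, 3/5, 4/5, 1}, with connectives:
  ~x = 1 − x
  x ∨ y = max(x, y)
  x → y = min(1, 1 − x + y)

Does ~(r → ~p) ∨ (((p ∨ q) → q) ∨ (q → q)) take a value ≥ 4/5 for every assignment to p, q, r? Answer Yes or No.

At p = 0, q = 3/5, r = 1/5, for instance:
~p = ~0 = 1
r → ~p = 1/5 → 1 = 1
~(r → ~p) = ~1 = 0
p ∨ q = 0 ∨ 3/5 = 3/5
(p ∨ q) → q = 3/5 → 3/5 = 1
q → q = 3/5 → 3/5 = 1
((p ∨ q) → q) ∨ (q → q) = 1 ∨ 1 = 1
~(r → ~p) ∨ (((p ∨ q) → q) ∨ (q → q)) = 0 ∨ 1 = 1
and checking the remaining 215 assignments likewise gives ≥ 4/5 in every case.

Yes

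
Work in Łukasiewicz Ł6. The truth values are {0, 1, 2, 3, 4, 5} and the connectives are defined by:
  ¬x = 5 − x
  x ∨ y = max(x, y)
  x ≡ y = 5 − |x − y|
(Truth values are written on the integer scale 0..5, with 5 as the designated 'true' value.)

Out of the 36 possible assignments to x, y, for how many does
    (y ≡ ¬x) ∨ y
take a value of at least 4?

value 5: 11 assignments (counts)
value 4: 12 assignments (counts)
value 3: 7 assignments
value 2: 3 assignments
value 1: 2 assignments
value 0: 1 assignment
So 23 of the 36 assignments meet the threshold.

23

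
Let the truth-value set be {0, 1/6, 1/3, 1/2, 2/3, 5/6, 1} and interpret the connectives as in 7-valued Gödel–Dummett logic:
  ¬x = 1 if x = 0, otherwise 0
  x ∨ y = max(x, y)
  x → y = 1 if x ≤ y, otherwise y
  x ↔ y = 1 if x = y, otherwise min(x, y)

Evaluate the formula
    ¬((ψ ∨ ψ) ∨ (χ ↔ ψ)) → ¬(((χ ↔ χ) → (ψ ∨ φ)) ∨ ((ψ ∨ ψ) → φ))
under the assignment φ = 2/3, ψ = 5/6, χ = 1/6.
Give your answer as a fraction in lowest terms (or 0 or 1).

1

ψ ∨ ψ = 5/6 ∨ 5/6 = 5/6
χ ↔ ψ = 1/6 ↔ 5/6 = 1/6
(ψ ∨ ψ) ∨ (χ ↔ ψ) = 5/6 ∨ 1/6 = 5/6
¬((ψ ∨ ψ) ∨ (χ ↔ ψ)) = ¬5/6 = 0
χ ↔ χ = 1/6 ↔ 1/6 = 1
ψ ∨ φ = 5/6 ∨ 2/3 = 5/6
(χ ↔ χ) → (ψ ∨ φ) = 1 → 5/6 = 5/6
ψ ∨ ψ = 5/6 ∨ 5/6 = 5/6
(ψ ∨ ψ) → φ = 5/6 → 2/3 = 2/3
((χ ↔ χ) → (ψ ∨ φ)) ∨ ((ψ ∨ ψ) → φ) = 5/6 ∨ 2/3 = 5/6
¬(((χ ↔ χ) → (ψ ∨ φ)) ∨ ((ψ ∨ ψ) → φ)) = ¬5/6 = 0
¬((ψ ∨ ψ) ∨ (χ ↔ ψ)) → ¬(((χ ↔ χ) → (ψ ∨ φ)) ∨ ((ψ ∨ ψ) → φ)) = 0 → 0 = 1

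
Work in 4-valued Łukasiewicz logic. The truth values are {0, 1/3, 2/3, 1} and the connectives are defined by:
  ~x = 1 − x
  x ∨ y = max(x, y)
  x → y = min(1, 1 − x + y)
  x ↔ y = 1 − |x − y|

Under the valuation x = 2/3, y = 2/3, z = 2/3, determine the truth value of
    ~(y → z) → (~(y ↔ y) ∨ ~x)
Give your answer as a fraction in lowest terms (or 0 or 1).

1

y → z = 2/3 → 2/3 = 1
~(y → z) = ~1 = 0
y ↔ y = 2/3 ↔ 2/3 = 1
~(y ↔ y) = ~1 = 0
~x = ~2/3 = 1/3
~(y ↔ y) ∨ ~x = 0 ∨ 1/3 = 1/3
~(y → z) → (~(y ↔ y) ∨ ~x) = 0 → 1/3 = 1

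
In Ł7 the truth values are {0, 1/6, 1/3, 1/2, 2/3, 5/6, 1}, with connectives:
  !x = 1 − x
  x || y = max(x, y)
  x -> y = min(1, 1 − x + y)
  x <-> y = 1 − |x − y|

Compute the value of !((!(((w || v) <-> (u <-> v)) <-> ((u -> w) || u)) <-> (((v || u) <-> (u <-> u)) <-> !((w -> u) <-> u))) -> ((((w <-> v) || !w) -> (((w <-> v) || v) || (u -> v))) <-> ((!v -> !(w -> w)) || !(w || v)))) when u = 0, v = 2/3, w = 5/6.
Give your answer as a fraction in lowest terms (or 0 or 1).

1/3

w || v = 5/6 || 2/3 = 5/6
u <-> v = 0 <-> 2/3 = 1/3
(w || v) <-> (u <-> v) = 5/6 <-> 1/3 = 1/2
u -> w = 0 -> 5/6 = 1
(u -> w) || u = 1 || 0 = 1
((w || v) <-> (u <-> v)) <-> ((u -> w) || u) = 1/2 <-> 1 = 1/2
!(((w || v) <-> (u <-> v)) <-> ((u -> w) || u)) = !1/2 = 1/2
v || u = 2/3 || 0 = 2/3
u <-> u = 0 <-> 0 = 1
(v || u) <-> (u <-> u) = 2/3 <-> 1 = 2/3
w -> u = 5/6 -> 0 = 1/6
(w -> u) <-> u = 1/6 <-> 0 = 5/6
!((w -> u) <-> u) = !5/6 = 1/6
((v || u) <-> (u <-> u)) <-> !((w -> u) <-> u) = 2/3 <-> 1/6 = 1/2
!(((w || v) <-> (u <-> v)) <-> ((u -> w) || u)) <-> (((v || u) <-> (u <-> u)) <-> !((w -> u) <-> u)) = 1/2 <-> 1/2 = 1
w <-> v = 5/6 <-> 2/3 = 5/6
!w = !5/6 = 1/6
(w <-> v) || !w = 5/6 || 1/6 = 5/6
w <-> v = 5/6 <-> 2/3 = 5/6
(w <-> v) || v = 5/6 || 2/3 = 5/6
u -> v = 0 -> 2/3 = 1
((w <-> v) || v) || (u -> v) = 5/6 || 1 = 1
((w <-> v) || !w) -> (((w <-> v) || v) || (u -> v)) = 5/6 -> 1 = 1
!v = !2/3 = 1/3
w -> w = 5/6 -> 5/6 = 1
!(w -> w) = !1 = 0
!v -> !(w -> w) = 1/3 -> 0 = 2/3
w || v = 5/6 || 2/3 = 5/6
!(w || v) = !5/6 = 1/6
(!v -> !(w -> w)) || !(w || v) = 2/3 || 1/6 = 2/3
(((w <-> v) || !w) -> (((w <-> v) || v) || (u -> v))) <-> ((!v -> !(w -> w)) || !(w || v)) = 1 <-> 2/3 = 2/3
(!(((w || v) <-> (u <-> v)) <-> ((u -> w) || u)) <-> (((v || u) <-> (u <-> u)) <-> !((w -> u) <-> u))) -> ((((w <-> v) || !w) -> (((w <-> v) || v) || (u -> v))) <-> ((!v -> !(w -> w)) || !(w || v))) = 1 -> 2/3 = 2/3
!((!(((w || v) <-> (u <-> v)) <-> ((u -> w) || u)) <-> (((v || u) <-> (u <-> u)) <-> !((w -> u) <-> u))) -> ((((w <-> v) || !w) -> (((w <-> v) || v) || (u -> v))) <-> ((!v -> !(w -> w)) || !(w || v)))) = !2/3 = 1/3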